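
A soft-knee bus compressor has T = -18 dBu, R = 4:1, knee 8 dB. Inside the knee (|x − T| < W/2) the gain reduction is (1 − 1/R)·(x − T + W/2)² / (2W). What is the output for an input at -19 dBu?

-19.421875 dBu

x − T + W/2 = -19 − (-18) + 4 = 3.
GR = (1 − 1/4) × 3² / 16 = 0.75 × 9 / 16 = 0.421875 dB.
Output = -19 − 0.421875 = -19.421875 dBu.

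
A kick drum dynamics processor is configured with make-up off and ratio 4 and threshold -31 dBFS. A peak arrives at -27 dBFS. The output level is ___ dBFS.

The input is 4 dB above the -31 dBFS threshold.
4:1 compression reduces that to 4/4 = 1 dB over.
That puts the output at -30 dBFS.

-30 dBFS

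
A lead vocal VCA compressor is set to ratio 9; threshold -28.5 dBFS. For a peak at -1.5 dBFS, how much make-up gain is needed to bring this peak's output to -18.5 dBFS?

Overshoot 27 dB → 27/9 = 3 dB after compression, so the compressed level is -28.5 + 3 = -25.5 dBFS.
Make-up = target − compressed = -18.5 − (-25.5) = 7 dB.

7 dB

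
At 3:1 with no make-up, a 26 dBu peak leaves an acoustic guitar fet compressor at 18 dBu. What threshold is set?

14 dBu

Input is 12 dB above T (since output overshoot × R = input overshoot: (18 − T)·3 = 26 − T gives T = 14 dBu).
Check: 14 + (26 − 14)/3 = 14 + 4 = 18 dBu. ✓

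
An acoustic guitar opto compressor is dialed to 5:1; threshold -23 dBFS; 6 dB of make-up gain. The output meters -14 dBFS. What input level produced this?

-8 dBFS

Remove make-up: -14 − 6 = -20 dBFS.
The compressed level sits -20 − (-23) = 3 dB over threshold.
Undo the ratio: input overshoot = 3 × 5 = 15 dB, giving input = -8 dBFS.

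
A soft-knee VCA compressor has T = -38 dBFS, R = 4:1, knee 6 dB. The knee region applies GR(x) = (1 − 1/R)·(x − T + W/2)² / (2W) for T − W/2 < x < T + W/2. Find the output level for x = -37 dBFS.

-38 dBFS

x − T + W/2 = -37 − (-38) + 3 = 4.
GR = (1 − 1/4) × 4² / 12 = 0.75 × 16 / 12 = 1 dB.
Output = -37 − 1 = -38 dBFS.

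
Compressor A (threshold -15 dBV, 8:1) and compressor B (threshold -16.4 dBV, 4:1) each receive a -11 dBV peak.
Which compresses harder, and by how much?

A: GR = 4 − 4/8 = 3.5 dB.
B: GR = 5.4 − 5.4/4 = 4.05 dB.
B reduces 0.55 dB more.

B, by 0.55 dB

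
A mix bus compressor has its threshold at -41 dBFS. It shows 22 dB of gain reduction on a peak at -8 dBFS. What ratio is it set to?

3:1

Input overshoot = -8 − (-41) = 33 dB.
Output overshoot = 33 − 22 = 11 dB.
Ratio = input overshoot / output overshoot = 33 / 11 = 3.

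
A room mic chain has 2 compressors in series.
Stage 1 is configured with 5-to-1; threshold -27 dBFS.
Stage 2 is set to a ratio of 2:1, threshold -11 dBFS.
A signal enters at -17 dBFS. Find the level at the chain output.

Stage 1: overshoot 10 dB → 10/5 = 2 dB → -25 dBFS.
Stage 2: -25 dBFS ≤ -11 dBFS, so stage 2 doesn't engage; output -25 dBFS.

-25 dBFS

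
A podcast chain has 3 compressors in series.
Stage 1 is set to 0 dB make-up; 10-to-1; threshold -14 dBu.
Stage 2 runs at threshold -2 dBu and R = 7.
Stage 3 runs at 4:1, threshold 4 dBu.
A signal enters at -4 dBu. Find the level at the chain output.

-13 dBu

Stage 1: -4 dBu is 10 dB over -14 dBu; at 10:1 that becomes 1 dB over, giving -13 dBu.
Stage 2: below threshold (-13 ≤ -2); passes unchanged; output -13 dBu.
Stage 3: below threshold (-13 ≤ 4); passes unchanged; output -13 dBu.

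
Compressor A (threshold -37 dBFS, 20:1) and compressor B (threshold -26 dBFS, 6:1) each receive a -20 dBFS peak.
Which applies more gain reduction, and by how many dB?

A: GR = 17 − 17/20 = 16.15 dB.
B: GR = 6 − 6/6 = 5 dB.
A applies 11.15 dB more gain reduction.

A, by 11.15 dB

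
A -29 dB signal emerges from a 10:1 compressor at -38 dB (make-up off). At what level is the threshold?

Gain reduction = -29 − (-38) = 9 dB; output overshoot = GR / (R − 1) = 9 / 9 = 1 dB.
Threshold = output − output overshoot = -38 − 1 = -39 dB.

-39 dB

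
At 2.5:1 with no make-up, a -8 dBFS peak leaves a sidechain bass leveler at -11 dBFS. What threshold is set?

-13 dBFS

Let T be the threshold. Output overshoot = (input overshoot)/R, so -11 − T = (-8 − T)/2.5.
2.5·(-11 − T) = -8 − T → 1.5·T = -27.5 − (-8) = -19.5.
T = -19.5/1.5 = -13 dBFS.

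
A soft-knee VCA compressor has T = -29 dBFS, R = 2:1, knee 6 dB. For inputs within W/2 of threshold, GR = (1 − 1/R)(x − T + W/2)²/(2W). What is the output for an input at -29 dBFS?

-29.375 dBFS

x − T + W/2 = -29 − (-29) + 3 = 3.
GR = (1 − 1/2) × 3² / 12 = 0.5 × 9 / 12 = 0.375 dB.
Output = -29 − 0.375 = -29.375 dBFS.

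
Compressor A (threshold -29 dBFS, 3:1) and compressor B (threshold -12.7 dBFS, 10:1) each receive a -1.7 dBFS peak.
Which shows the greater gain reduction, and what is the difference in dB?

A, by 8.3 dB

A: overshoot 27.3 dB → output overshoot 9.1 dB → GR 18.2 dB.
B: overshoot 11 dB → output overshoot 1.1 dB → GR 9.9 dB.
A applies 8.3 dB more gain reduction.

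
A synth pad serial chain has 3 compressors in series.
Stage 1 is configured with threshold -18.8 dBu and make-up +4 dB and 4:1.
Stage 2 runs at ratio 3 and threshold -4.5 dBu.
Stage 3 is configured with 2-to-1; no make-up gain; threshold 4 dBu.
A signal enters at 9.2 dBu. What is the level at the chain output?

Stage 1: 9.2 dBu is 28 dB over -18.8 dBu; at 4:1 that becomes 7 dB over, giving -11.8 dBu; +4 dB make-up → -7.8 dBu.
Stage 2: below threshold (-7.8 ≤ -4.5); passes unchanged; output -7.8 dBu.
Stage 3: below threshold (-7.8 ≤ 4); passes unchanged; output -7.8 dBu.

-7.8 dBu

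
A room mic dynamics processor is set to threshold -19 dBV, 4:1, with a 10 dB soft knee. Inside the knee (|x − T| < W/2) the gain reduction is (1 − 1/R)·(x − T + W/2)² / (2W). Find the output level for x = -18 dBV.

x − T + W/2 = -18 − (-19) + 5 = 6.
GR = (1 − 1/4) × 6² / 20 = 0.75 × 36 / 20 = 1.35 dB.
Output = -18 − 1.35 = -19.35 dBV.

-19.35 dBV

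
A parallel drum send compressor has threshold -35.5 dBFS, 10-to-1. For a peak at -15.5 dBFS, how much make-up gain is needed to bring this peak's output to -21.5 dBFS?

The peak compresses to -35.5 + 20/10 = -33.5 dBFS.
To reach -21.5 dBFS requires -21.5 − (-33.5) = 12 dB of make-up.

12 dB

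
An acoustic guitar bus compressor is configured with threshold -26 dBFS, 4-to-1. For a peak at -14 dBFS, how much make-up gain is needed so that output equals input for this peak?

9 dB

Without make-up, output = threshold + overshoot/4 = -26 + 3 = -23 dBFS.
Gap to target: 9 dB.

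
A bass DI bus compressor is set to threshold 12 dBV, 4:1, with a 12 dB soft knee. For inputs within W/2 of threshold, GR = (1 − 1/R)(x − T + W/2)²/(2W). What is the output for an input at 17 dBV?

13.21875 dBV

x − T + W/2 = 17 − 12 + 6 = 11.
GR = (1 − 1/4) × 11² / 24 = 0.75 × 121 / 24 = 3.78125 dB.
Output = 17 − 3.78125 = 13.21875 dBV.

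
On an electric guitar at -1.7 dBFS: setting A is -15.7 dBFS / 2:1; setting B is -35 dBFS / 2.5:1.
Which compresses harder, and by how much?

A: 14 dB over, compressed to 7 dB over, so 7 dB of GR.
B: 33.3 dB over, compressed to 13.32 dB over, so 19.98 dB of GR.
B reduces 12.98 dB more.

B, by 12.98 dB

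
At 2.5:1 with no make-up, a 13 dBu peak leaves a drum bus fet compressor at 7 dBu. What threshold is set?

Input is 10 dB above T (since output overshoot × R = input overshoot: (7 − T)·2.5 = 13 − T gives T = 3 dBu).
Check: 3 + (13 − 3)/2.5 = 3 + 4 = 7 dBu. ✓

3 dBu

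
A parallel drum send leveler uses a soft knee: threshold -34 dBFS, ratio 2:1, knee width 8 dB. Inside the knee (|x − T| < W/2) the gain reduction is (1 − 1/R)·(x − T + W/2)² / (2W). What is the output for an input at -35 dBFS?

x − T + W/2 = -35 − (-34) + 4 = 3.
GR = (1 − 1/2) × 3² / 16 = 0.5 × 9 / 16 = 0.28125 dB.
Output = -35 − 0.28125 = -35.28125 dBFS.

-35.28125 dBFS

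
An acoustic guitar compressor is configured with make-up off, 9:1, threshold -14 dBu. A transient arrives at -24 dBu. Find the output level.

-24 dBu

-24 dBu is 10 dB below the -14 dBu threshold, so no gain reduction is applied.
Output = input = -24 dBu.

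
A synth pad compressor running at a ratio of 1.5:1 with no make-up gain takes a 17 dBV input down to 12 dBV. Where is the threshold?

2 dBV

Input is 15 dB above T (since output overshoot × R = input overshoot: (12 − T)·1.5 = 17 − T gives T = 2 dBV).
Check: 2 + (17 − 2)/1.5 = 2 + 10 = 12 dBV. ✓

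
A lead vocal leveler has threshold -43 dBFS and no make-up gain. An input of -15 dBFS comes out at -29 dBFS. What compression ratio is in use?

2:1

Input overshoot = -15 − (-43) = 28 dB; output overshoot = -29 − (-43) = 14 dB.
Ratio = 28 / 14 = 2.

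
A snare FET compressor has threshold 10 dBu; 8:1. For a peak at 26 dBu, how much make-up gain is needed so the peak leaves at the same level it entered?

Overshoot 16 dB → 16/8 = 2 dB after compression, so the compressed level is 10 + 2 = 12 dBu.
Make-up = target − compressed = 26 − 12 = 14 dB.

14 dB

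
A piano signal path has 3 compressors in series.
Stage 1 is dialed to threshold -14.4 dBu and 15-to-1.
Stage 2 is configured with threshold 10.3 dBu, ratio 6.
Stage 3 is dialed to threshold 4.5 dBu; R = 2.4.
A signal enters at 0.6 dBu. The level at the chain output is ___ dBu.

-13.4 dBu

Stage 1: 15 dB above -14.4 dBu, reduced 15:1 to 1 dB above → -13.4 dBu.
Stage 2: -13.4 dBu ≤ 10.3 dBu, so stage 2 doesn't engage; output -13.4 dBu.
Stage 3: below threshold (-13.4 ≤ 4.5); passes unchanged; output -13.4 dBu.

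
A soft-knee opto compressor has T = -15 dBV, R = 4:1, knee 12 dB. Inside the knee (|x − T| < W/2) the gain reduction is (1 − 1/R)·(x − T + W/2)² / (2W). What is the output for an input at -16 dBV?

x − T + W/2 = -16 − (-15) + 6 = 5.
GR = (1 − 1/4) × 5² / 24 = 0.75 × 25 / 24 = 0.78125 dB.
Output = -16 − 0.78125 = -16.78125 dBV.

-16.78125 dBV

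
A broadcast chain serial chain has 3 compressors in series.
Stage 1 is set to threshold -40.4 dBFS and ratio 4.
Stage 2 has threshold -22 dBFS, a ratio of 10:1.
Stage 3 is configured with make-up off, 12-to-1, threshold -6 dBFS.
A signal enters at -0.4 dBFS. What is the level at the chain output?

-30.4 dBFS

Stage 1: 40 dB above -40.4 dBFS, reduced 4:1 to 10 dB above → -30.4 dBFS.
Stage 2: -30.4 dBFS is at or below the -22 dBFS threshold — no compression; output -30.4 dBFS.
Stage 3: -30.4 dBFS ≤ -6 dBFS, so stage 3 doesn't engage; output -30.4 dBFS.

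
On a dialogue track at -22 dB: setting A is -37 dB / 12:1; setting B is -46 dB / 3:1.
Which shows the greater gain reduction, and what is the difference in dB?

B, by 2.25 dB

A: GR = 15 − 15/12 = 13.75 dB.
B: GR = 24 − 24/3 = 16 dB.
Difference: 2.25 dB in favour of B.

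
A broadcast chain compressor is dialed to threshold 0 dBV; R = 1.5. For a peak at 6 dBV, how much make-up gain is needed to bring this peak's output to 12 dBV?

Overshoot 6 dB → 6/1.5 = 4 dB after compression, so the compressed level is 0 + 4 = 4 dBV.
Make-up = target − compressed = 12 − 4 = 8 dB.

8 dB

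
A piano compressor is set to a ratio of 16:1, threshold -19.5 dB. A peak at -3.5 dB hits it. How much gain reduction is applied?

-3.5 dB exceeds the threshold by 16 dB.
After 16:1 compression the overshoot becomes 16/16 = 1 dB.
Gain reduction = 16 − 1 = 15 dB.

15 dB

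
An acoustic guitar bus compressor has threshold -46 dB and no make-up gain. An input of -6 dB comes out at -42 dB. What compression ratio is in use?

10:1

Input overshoot = -6 − (-46) = 40 dB; output overshoot = -42 − (-46) = 4 dB.
Ratio = 40 / 4 = 10.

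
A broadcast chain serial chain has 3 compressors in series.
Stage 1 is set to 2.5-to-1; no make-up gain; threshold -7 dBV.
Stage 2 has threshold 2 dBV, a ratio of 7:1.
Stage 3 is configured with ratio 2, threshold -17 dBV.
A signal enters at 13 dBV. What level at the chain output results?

-8 dBV

Stage 1: overshoot 20 dB → 20/2.5 = 8 dB → 1 dBV.
Stage 2: 1 dBV ≤ 2 dBV, so stage 2 doesn't engage; output 1 dBV.
Stage 3: 18 dB above -17 dBV, reduced 2:1 to 9 dB above → -8 dBV.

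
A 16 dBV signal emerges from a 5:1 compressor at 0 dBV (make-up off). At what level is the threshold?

Gain reduction = 16 − 0 = 16 dB; output overshoot = GR / (R − 1) = 16 / 4 = 4 dB.
Threshold = output − output overshoot = 0 − 4 = -4 dBV.

-4 dBV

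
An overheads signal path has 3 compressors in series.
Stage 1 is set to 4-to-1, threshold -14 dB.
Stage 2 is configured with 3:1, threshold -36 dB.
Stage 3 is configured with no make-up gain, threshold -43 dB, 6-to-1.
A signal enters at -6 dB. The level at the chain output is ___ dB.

-40.5 dB

Stage 1: overshoot 8 dB → 8/4 = 2 dB → -12 dB.
Stage 2: -12 dB is 24 dB over -36 dB; at 3:1 that becomes 8 dB over, giving -28 dB.
Stage 3: -28 dB is 15 dB over -43 dB; at 6:1 that becomes 2.5 dB over, giving -40.5 dB.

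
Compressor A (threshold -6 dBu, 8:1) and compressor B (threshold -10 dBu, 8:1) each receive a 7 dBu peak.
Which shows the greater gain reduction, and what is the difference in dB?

B, by 3.5 dB

A: 13 dB over, compressed to 1.625 dB over, so 11.375 dB of GR.
B: 17 dB over, compressed to 2.125 dB over, so 14.875 dB of GR.
B reduces 3.5 dB more.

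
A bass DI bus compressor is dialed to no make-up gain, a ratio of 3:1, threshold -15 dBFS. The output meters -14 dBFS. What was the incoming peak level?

The compressed level sits -14 − (-15) = 1 dB over threshold.
Undo the ratio: input overshoot = 1 × 3 = 3 dB, giving input = -12 dBFS.

-12 dBFS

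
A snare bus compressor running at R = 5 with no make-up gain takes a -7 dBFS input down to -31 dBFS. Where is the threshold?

Input is 30 dB above T (since output overshoot × R = input overshoot: (-31 − T)·5 = -7 − T gives T = -37 dBFS).
Check: -37 + (-7 − (-37))/5 = -37 + 6 = -31 dBFS. ✓

-37 dBFS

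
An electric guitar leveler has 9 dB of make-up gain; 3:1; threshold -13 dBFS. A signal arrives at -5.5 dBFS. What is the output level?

-1.5 dBFS

-5.5 dBFS sits 7.5 dB over threshold.
The 7.5 dB excess becomes 2.5 dB after 3:1 reduction.
So the level is -13 + 2.5 = -10.5 dBFS; make-up adds 9 dB, giving -1.5 dBFS.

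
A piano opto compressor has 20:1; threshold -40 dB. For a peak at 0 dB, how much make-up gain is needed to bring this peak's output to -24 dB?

Without make-up, output = threshold + overshoot/20 = -40 + 2 = -38 dB.
Gap to target: 14 dB.

14 dB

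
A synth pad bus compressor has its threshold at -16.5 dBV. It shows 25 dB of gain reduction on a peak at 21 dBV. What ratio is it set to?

3:1

Input overshoot = 21 − (-16.5) = 37.5 dB.
Output overshoot = 37.5 − 25 = 12.5 dB.
Ratio = input overshoot / output overshoot = 37.5 / 12.5 = 3.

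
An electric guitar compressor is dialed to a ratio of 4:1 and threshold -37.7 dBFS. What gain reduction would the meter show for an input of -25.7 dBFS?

9 dB

The signal is 12 dB above threshold.
At 4:1, output sits 12/4 = 3 dB above threshold.
So the signal is attenuated by 12 − 3 = 9 dB.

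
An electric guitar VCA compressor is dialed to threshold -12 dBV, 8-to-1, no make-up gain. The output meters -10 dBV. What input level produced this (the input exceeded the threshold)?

That's 2 dB above the -12 dBV threshold.
Input overshoot = R × output overshoot = 16 dB → input = -12 + 16 = 4 dBV.

4 dBV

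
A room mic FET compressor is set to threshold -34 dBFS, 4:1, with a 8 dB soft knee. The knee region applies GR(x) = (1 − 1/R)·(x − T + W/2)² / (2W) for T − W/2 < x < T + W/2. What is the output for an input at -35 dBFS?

x − T + W/2 = -35 − (-34) + 4 = 3.
GR = (1 − 1/4) × 3² / 16 = 0.75 × 9 / 16 = 0.421875 dB.
Output = -35 − 0.421875 = -35.421875 dBFS.

-35.421875 dBFS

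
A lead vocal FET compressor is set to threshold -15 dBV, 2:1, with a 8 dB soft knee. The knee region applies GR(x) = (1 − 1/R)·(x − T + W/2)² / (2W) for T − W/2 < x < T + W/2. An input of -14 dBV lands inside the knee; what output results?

-14.78125 dBV

x − T + W/2 = -14 − (-15) + 4 = 5.
GR = (1 − 1/2) × 5² / 16 = 0.5 × 25 / 16 = 0.78125 dB.
Output = -14 − 0.78125 = -14.78125 dBV.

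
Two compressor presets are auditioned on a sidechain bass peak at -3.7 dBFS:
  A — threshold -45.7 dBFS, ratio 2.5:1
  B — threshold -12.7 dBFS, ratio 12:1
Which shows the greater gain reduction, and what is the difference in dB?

A: GR = 42 − 42/2.5 = 25.2 dB.
B: GR = 9 − 9/12 = 8.25 dB.
Difference: 16.95 dB in favour of A.

A, by 16.95 dB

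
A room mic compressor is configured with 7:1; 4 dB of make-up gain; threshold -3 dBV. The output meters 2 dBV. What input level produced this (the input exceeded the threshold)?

4 dBV

Before make-up, the level was 2 − 4 = -2 dBV.
The compressed level sits -2 − (-3) = 1 dB over threshold.
Input overshoot = R × output overshoot = 7 dB → input = -3 + 7 = 4 dBV.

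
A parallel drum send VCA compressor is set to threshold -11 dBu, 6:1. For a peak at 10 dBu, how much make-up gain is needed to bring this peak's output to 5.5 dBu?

13 dB

The peak compresses to -11 + 21/6 = -7.5 dBu.
To reach 5.5 dBu requires 5.5 − (-7.5) = 13 dB of make-up.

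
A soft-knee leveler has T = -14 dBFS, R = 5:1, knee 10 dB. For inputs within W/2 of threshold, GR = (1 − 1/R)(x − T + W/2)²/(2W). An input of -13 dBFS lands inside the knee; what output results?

x − T + W/2 = -13 − (-14) + 5 = 6.
GR = (1 − 1/5) × 6² / 20 = 0.8 × 36 / 20 = 1.44 dB.
Output = -13 − 1.44 = -14.44 dBFS.

-14.44 dBFS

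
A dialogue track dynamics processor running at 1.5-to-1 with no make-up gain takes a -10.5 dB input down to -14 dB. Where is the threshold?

-21 dB

Gain reduction = -10.5 − (-14) = 3.5 dB; output overshoot = GR / (R − 1) = 3.5 / 0.5 = 7 dB.
Threshold = output − output overshoot = -14 − 7 = -21 dB.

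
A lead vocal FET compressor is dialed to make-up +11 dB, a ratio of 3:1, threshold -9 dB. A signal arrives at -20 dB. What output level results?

-9 dB

-20 dB is 11 dB below the -9 dB threshold, so no gain reduction is applied.
Make-up gain adds 11 dB: -20 + 11 = -9 dB.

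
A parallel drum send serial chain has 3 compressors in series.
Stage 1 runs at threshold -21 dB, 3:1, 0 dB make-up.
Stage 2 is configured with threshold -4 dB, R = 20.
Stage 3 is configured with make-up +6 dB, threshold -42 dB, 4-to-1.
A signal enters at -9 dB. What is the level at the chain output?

-29.75 dB

Stage 1: -9 dB is 12 dB over -21 dB; at 3:1 that becomes 4 dB over, giving -17 dB.
Stage 2: below threshold (-17 ≤ -4); passes unchanged; output -17 dB.
Stage 3: overshoot 25 dB → 25/4 = 6.25 dB → -35.75 dB; +6 dB make-up → -29.75 dB.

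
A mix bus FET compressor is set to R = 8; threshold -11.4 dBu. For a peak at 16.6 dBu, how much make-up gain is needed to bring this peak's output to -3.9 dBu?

Without make-up, output = threshold + overshoot/8 = -11.4 + 3.5 = -7.9 dBu.
Gap to target: 4 dB.

4 dB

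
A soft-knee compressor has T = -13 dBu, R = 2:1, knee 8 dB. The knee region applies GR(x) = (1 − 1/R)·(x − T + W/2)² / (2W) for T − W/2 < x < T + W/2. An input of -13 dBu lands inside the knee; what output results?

x − T + W/2 = -13 − (-13) + 4 = 4.
GR = (1 − 1/2) × 4² / 16 = 0.5 × 16 / 16 = 0.5 dB.
Output = -13 − 0.5 = -13.5 dBu.

-13.5 dBu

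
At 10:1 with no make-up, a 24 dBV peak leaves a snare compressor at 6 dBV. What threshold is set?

Input is 20 dB above T (since output overshoot × R = input overshoot: (6 − T)·10 = 24 − T gives T = 4 dBV).
Check: 4 + (24 − 4)/10 = 4 + 2 = 6 dBV. ✓

4 dBV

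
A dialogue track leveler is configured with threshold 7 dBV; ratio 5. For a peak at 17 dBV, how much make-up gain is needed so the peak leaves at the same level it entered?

8 dB

Without make-up, output = threshold + overshoot/5 = 7 + 2 = 9 dBV.
Gap to target: 8 dB.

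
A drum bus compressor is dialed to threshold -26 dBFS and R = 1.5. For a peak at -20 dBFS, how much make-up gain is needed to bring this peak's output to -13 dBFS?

9 dB

Overshoot 6 dB → 6/1.5 = 4 dB after compression, so the compressed level is -26 + 4 = -22 dBFS.
Make-up = target − compressed = -13 − (-22) = 9 dB.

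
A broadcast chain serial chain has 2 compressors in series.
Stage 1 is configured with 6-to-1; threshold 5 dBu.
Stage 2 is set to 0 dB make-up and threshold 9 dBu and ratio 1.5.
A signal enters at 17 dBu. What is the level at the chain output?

Stage 1: 17 dBu is 12 dB over 5 dBu; at 6:1 that becomes 2 dB over, giving 7 dBu.
Stage 2: below threshold (7 ≤ 9); passes unchanged; output 7 dBu.

7 dBu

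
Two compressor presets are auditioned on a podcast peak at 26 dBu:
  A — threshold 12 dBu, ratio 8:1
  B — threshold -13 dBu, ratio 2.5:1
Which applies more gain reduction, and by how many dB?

B, by 11.15 dB

A: overshoot 14 dB → output overshoot 1.75 dB → GR 12.25 dB.
B: overshoot 39 dB → output overshoot 15.6 dB → GR 23.4 dB.
B reduces 11.15 dB more.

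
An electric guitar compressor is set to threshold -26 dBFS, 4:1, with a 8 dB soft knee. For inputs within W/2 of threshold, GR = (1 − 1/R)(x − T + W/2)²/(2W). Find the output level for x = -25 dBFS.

x − T + W/2 = -25 − (-26) + 4 = 5.
GR = (1 − 1/4) × 5² / 16 = 0.75 × 25 / 16 = 1.171875 dB.
Output = -25 − 1.171875 = -26.171875 dBFS.

-26.171875 dBFS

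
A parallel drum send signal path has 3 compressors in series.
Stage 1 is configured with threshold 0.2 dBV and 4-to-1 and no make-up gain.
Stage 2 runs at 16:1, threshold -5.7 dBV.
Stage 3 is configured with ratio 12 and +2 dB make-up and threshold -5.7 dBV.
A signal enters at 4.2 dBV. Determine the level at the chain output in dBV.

-3.664062 dBV

Stage 1: overshoot 4 dB → 4/4 = 1 dB → 1.2 dBV.
Stage 2: 1.2 dBV is 6.9 dB over -5.7 dBV; at 16:1 that becomes 0.43125 dB over, giving -5.26875 dBV.
Stage 3: overshoot 0.43125 dB → 0.43125/12 = 0.035937 dB → -5.664062 dBV; +2 dB make-up → -3.664062 dBV.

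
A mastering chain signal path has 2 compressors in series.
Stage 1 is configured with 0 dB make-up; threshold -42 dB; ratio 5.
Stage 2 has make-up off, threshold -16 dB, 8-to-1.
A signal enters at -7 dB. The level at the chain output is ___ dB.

Stage 1: 35 dB above -42 dB, reduced 5:1 to 7 dB above → -35 dB.
Stage 2: below threshold (-35 ≤ -16); passes unchanged; output -35 dB.

-35 dB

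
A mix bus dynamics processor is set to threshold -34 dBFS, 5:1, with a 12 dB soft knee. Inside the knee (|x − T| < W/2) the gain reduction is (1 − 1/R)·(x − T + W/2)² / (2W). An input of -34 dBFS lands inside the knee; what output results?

-35.2 dBFS

x − T + W/2 = -34 − (-34) + 6 = 6.
GR = (1 − 1/5) × 6² / 24 = 0.8 × 36 / 24 = 1.2 dB.
Output = -34 − 1.2 = -35.2 dBFS.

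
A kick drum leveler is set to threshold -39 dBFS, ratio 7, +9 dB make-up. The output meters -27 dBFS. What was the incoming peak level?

-18 dBFS

Before make-up, the level was -27 − 9 = -36 dBFS.
The compressed level sits -36 − (-39) = 3 dB over threshold.
Before 7:1 compression the overshoot was 3 × 7 = 21 dB, so input = -39 + 21 = -18 dBFS.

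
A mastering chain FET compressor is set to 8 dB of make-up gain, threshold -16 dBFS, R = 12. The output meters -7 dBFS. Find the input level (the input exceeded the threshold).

-4 dBFS

Before make-up, the level was -7 − 8 = -15 dBFS.
Post-compression overshoot = -15 − (-16) = 1 dB.
Before 12:1 compression the overshoot was 1 × 12 = 12 dB, so input = -16 + 12 = -4 dBFS.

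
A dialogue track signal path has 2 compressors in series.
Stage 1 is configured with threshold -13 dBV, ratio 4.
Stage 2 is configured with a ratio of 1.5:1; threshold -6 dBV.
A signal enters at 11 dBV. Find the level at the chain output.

-7 dBV

Stage 1: 11 dBV is 24 dB over -13 dBV; at 4:1 that becomes 6 dB over, giving -7 dBV.
Stage 2: -7 dBV is at or below the -6 dBV threshold — no compression; output -7 dBV.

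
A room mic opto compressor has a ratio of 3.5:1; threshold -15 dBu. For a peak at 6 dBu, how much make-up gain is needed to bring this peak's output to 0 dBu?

9 dB

Without make-up, output = threshold + overshoot/3.5 = -15 + 6 = -9 dBu.
Gap to target: 9 dB.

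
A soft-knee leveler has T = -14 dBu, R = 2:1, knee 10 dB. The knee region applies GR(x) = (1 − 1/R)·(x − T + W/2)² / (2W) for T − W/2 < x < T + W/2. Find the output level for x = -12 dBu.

x − T + W/2 = -12 − (-14) + 5 = 7.
GR = (1 − 1/2) × 7² / 20 = 0.5 × 49 / 20 = 1.225 dB.
Output = -12 − 1.225 = -13.225 dBu.

-13.225 dBu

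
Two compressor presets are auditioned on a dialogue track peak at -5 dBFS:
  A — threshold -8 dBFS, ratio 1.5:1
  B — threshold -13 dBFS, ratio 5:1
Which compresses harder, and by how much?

A: overshoot 3 dB → output overshoot 2 dB → GR 1 dB.
B: overshoot 8 dB → output overshoot 1.6 dB → GR 6.4 dB.
B reduces 5.4 dB more.

B, by 5.4 dB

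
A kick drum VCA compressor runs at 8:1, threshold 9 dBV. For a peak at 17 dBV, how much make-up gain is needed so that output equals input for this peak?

7 dB

Without make-up, output = threshold + overshoot/8 = 9 + 1 = 10 dBV.
Gap to target: 7 dB.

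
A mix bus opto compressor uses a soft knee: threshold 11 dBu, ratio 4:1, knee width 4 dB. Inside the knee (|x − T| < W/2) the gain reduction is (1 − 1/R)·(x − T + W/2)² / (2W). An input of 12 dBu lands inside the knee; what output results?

11.15625 dBu

x − T + W/2 = 12 − 11 + 2 = 3.
GR = (1 − 1/4) × 3² / 8 = 0.75 × 9 / 8 = 0.84375 dB.
Output = 12 − 0.84375 = 11.15625 dBu.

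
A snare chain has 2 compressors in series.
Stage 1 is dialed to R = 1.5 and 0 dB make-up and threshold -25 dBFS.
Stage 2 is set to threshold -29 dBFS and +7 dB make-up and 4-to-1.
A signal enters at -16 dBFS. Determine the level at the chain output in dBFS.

Stage 1: -16 dBFS is 9 dB over -25 dBFS; at 1.5:1 that becomes 6 dB over, giving -19 dBFS.
Stage 2: -19 dBFS is 10 dB over -29 dBFS; at 4:1 that becomes 2.5 dB over, giving -26.5 dBFS; +7 dB make-up → -19.5 dBFS.

-19.5 dBFS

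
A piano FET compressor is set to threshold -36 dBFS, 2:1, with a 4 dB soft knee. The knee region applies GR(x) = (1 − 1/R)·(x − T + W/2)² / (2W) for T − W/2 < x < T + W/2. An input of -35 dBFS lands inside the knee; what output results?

x − T + W/2 = -35 − (-36) + 2 = 3.
GR = (1 − 1/2) × 3² / 8 = 0.5 × 9 / 8 = 0.5625 dB.
Output = -35 − 0.5625 = -35.5625 dBFS.

-35.5625 dBFS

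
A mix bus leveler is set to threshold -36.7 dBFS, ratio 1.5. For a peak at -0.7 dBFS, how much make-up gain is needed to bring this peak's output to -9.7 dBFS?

3 dB

Overshoot 36 dB → 36/1.5 = 24 dB after compression, so the compressed level is -36.7 + 24 = -12.7 dBFS.
Make-up = target − compressed = -9.7 − (-12.7) = 3 dB.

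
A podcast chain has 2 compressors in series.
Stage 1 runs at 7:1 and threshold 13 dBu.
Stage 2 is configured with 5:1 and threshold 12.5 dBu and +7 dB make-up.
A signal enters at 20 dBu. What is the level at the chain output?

Stage 1: overshoot 7 dB → 7/7 = 1 dB → 14 dBu.
Stage 2: 1.5 dB above 12.5 dBu, reduced 5:1 to 0.3 dB above → 12.8 dBu; +7 dB make-up → 19.8 dBu.

19.8 dBu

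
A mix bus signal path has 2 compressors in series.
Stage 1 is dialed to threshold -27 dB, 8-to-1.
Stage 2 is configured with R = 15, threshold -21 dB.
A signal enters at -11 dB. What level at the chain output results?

Stage 1: -11 dB is 16 dB over -27 dB; at 8:1 that becomes 2 dB over, giving -25 dB.
Stage 2: below threshold (-25 ≤ -21); passes unchanged; output -25 dB.

-25 dB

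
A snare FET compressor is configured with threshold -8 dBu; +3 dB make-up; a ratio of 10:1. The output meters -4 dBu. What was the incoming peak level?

Stripping the +3 dB make-up gives -7 dBu at the gain stage.
That's 1 dB above the -8 dBu threshold.
Before 10:1 compression the overshoot was 1 × 10 = 10 dB, so input = -8 + 10 = 2 dBu.

2 dBu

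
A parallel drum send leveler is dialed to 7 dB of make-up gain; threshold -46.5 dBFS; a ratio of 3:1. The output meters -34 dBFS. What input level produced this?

-30 dBFS

Remove make-up: -34 − 7 = -41 dBFS.
Post-compression overshoot = -41 − (-46.5) = 5.5 dB.
Input overshoot = R × output overshoot = 16.5 dB → input = -46.5 + 16.5 = -30 dBFS.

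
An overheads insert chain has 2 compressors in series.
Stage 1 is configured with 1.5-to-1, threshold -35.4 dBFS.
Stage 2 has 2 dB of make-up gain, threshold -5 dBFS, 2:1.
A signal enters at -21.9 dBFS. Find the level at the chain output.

-24.4 dBFS

Stage 1: 13.5 dB above -35.4 dBFS, reduced 1.5:1 to 9 dB above → -26.4 dBFS.
Stage 2: -26.4 dBFS ≤ -5 dBFS, so stage 2 doesn't engage; make-up brings it to -24.4 dBFS.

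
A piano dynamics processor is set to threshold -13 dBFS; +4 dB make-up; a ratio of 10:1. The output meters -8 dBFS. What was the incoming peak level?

-3 dBFS

Remove make-up: -8 − 4 = -12 dBFS.
The compressed level sits -12 − (-13) = 1 dB over threshold.
Undo the ratio: input overshoot = 1 × 10 = 10 dB, giving input = -3 dBFS.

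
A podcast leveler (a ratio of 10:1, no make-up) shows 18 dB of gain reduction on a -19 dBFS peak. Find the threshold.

-39 dBFS

Let T be the threshold. Output overshoot = (input overshoot)/R, so -37 − T = (-19 − T)/10.
10·(-37 − T) = -19 − T → 9·T = -370 − (-19) = -351.
T = -351/9 = -39 dBFS.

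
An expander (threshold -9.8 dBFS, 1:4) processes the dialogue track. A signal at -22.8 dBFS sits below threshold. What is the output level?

-61.8 dBFS

Undershoot = (-9.8) − (-22.8) = 13 dB.
At 1:4, that expands to 52 dB under threshold.
Output = -9.8 − 52 = -61.8 dBFS.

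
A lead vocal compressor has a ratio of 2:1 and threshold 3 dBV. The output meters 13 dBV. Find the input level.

That's 10 dB above the 3 dBV threshold.
Before 2:1 compression the overshoot was 10 × 2 = 20 dB, so input = 3 + 20 = 23 dBV.

23 dBV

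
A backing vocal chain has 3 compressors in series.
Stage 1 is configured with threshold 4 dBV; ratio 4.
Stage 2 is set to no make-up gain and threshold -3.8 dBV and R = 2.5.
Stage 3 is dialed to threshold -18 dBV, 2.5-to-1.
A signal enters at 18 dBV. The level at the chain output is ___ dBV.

-10.512 dBV

Stage 1: 14 dB above 4 dBV, reduced 4:1 to 3.5 dB above → 7.5 dBV.
Stage 2: overshoot 11.3 dB → 11.3/2.5 = 4.52 dB → 0.72 dBV.
Stage 3: overshoot 18.72 dB → 18.72/2.5 = 7.488 dB → -10.512 dBV.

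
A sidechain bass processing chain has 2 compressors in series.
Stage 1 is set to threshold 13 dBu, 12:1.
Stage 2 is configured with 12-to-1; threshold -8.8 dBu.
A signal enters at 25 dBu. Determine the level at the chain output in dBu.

-6.9 dBu

Stage 1: 12 dB above 13 dBu, reduced 12:1 to 1 dB above → 14 dBu.
Stage 2: 22.8 dB above -8.8 dBu, reduced 12:1 to 1.9 dB above → -6.9 dBu.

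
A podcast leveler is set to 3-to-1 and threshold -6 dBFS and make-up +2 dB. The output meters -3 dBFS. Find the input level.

Stripping the +2 dB make-up gives -5 dBFS at the gain stage.
That's 1 dB above the -6 dBFS threshold.
Input overshoot = R × output overshoot = 3 dB → input = -6 + 3 = -3 dBFS.

-3 dBFS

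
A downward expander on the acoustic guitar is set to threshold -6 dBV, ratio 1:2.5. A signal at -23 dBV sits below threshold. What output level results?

The input is 17 dB below the -6 dBV threshold.
A 1:2.5 expander multiplies undershoot by 2.5: 17 × 2.5 = 42.5 dB below threshold.
Output = -6 − 42.5 = -48.5 dBV.

-48.5 dBV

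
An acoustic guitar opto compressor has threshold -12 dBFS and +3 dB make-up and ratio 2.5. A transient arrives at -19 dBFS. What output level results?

-19 dBFS is 7 dB below the -12 dBFS threshold, so no gain reduction is applied.
Make-up gain adds 3 dB: -19 + 3 = -16 dBFS.

-16 dBFS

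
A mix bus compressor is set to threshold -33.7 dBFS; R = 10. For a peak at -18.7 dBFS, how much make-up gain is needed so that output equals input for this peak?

13.5 dB

Without make-up, output = threshold + overshoot/10 = -33.7 + 1.5 = -32.2 dBFS.
Gap to target: 13.5 dB.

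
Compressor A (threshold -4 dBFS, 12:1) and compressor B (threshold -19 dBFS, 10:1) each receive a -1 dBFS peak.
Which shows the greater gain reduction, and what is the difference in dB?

A: 3 dB over, compressed to 0.25 dB over, so 2.75 dB of GR.
B: 18 dB over, compressed to 1.8 dB over, so 16.2 dB of GR.
B reduces 13.45 dB more.

B, by 13.45 dB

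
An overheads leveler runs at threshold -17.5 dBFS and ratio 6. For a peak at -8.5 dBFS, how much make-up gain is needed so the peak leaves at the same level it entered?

The peak compresses to -17.5 + 9/6 = -16 dBFS.
To reach -8.5 dBFS requires -8.5 − (-16) = 7.5 dB of make-up.

7.5 dB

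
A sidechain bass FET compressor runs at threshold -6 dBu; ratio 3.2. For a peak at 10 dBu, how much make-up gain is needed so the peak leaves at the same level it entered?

11 dB

Overshoot 16 dB → 16/3.2 = 5 dB after compression, so the compressed level is -6 + 5 = -1 dBu.
Make-up = target − compressed = 10 − (-1) = 11 dB.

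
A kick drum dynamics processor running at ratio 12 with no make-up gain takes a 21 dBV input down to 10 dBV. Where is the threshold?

Input is 12 dB above T (since output overshoot × R = input overshoot: (10 − T)·12 = 21 − T gives T = 9 dBV).
Check: 9 + (21 − 9)/12 = 9 + 1 = 10 dBV. ✓

9 dBV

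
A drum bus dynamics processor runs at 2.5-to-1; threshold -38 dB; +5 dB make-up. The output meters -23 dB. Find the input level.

-13 dB

Before make-up, the level was -23 − 5 = -28 dB.
The compressed level sits -28 − (-38) = 10 dB over threshold.
Undo the ratio: input overshoot = 10 × 2.5 = 25 dB, giving input = -13 dB.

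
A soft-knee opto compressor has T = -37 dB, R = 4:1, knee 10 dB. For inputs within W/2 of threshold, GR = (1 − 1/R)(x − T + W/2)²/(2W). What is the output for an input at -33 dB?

-36.0375 dB

x − T + W/2 = -33 − (-37) + 5 = 9.
GR = (1 − 1/4) × 9² / 20 = 0.75 × 81 / 20 = 3.0375 dB.
Output = -33 − 3.0375 = -36.0375 dB.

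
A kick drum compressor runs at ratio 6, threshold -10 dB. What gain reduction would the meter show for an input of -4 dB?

Overshoot = -4 − (-10) = 6 dB.
A 6:1 ratio leaves 1 dB of that excess.
Gain reduction = 6 − 1 = 5 dB.

5 dB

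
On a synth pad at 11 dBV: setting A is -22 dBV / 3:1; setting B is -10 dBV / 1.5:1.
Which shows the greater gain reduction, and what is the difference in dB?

A, by 15 dB

A: GR = 33 − 33/3 = 22 dB.
B: GR = 21 − 21/1.5 = 7 dB.
Difference: 15 dB in favour of A.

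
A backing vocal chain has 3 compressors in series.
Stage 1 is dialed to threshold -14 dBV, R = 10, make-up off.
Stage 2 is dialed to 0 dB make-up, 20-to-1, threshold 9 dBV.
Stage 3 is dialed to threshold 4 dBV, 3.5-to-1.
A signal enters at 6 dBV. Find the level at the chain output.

Stage 1: 20 dB above -14 dBV, reduced 10:1 to 2 dB above → -12 dBV.
Stage 2: below threshold (-12 ≤ 9); passes unchanged; output -12 dBV.
Stage 3: -12 dBV is at or below the 4 dBV threshold — no compression; output -12 dBV.

-12 dBV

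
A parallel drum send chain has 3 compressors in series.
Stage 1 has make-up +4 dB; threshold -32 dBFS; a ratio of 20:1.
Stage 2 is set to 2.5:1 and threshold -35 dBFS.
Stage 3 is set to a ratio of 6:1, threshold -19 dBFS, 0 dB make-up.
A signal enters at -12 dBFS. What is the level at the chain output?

-31.8 dBFS

Stage 1: 20 dB above -32 dBFS, reduced 20:1 to 1 dB above → -31 dBFS; +4 dB make-up → -27 dBFS.
Stage 2: 8 dB above -35 dBFS, reduced 2.5:1 to 3.2 dB above → -31.8 dBFS.
Stage 3: -31.8 dBFS is at or below the -19 dBFS threshold — no compression; output -31.8 dBFS.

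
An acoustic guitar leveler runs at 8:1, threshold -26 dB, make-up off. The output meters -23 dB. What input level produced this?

-2 dB

Post-compression overshoot = -23 − (-26) = 3 dB.
Input overshoot = R × output overshoot = 24 dB → input = -26 + 24 = -2 dB.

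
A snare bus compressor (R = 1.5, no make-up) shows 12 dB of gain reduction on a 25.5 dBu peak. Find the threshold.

-10.5 dBu

Gain reduction = 25.5 − 13.5 = 12 dB; output overshoot = GR / (R − 1) = 12 / 0.5 = 24 dB.
Threshold = output − output overshoot = 13.5 − 24 = -10.5 dBu.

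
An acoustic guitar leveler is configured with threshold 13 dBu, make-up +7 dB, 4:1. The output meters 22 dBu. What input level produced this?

Before make-up, the level was 22 − 7 = 15 dBu.
Post-compression overshoot = 15 − 13 = 2 dB.
Input overshoot = R × output overshoot = 8 dB → input = 13 + 8 = 21 dBu.

21 dBu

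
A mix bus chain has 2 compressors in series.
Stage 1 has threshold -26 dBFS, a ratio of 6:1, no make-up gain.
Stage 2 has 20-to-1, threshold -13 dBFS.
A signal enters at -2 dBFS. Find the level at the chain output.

Stage 1: 24 dB above -26 dBFS, reduced 6:1 to 4 dB above → -22 dBFS.
Stage 2: -22 dBFS ≤ -13 dBFS, so stage 2 doesn't engage; output -22 dBFS.

-22 dBFS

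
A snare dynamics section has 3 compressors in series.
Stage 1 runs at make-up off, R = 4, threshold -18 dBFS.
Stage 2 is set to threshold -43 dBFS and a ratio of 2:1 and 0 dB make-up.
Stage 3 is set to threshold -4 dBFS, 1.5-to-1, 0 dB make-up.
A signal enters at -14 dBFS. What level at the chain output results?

-30 dBFS

Stage 1: 4 dB above -18 dBFS, reduced 4:1 to 1 dB above → -17 dBFS.
Stage 2: 26 dB above -43 dBFS, reduced 2:1 to 13 dB above → -30 dBFS.
Stage 3: below threshold (-30 ≤ -4); passes unchanged; output -30 dBFS.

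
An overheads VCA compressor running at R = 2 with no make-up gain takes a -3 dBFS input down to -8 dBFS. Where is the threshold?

-13 dBFS

Let T be the threshold. Output overshoot = (input overshoot)/R, so -8 − T = (-3 − T)/2.
2·(-8 − T) = -3 − T → 1·T = -16 − (-3) = -13.
T = -13/1 = -13 dBFS.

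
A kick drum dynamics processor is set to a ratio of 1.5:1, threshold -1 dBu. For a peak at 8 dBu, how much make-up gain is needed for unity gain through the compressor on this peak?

3 dB

Without make-up, output = threshold + overshoot/1.5 = -1 + 6 = 5 dBu.
Gap to target: 3 dB.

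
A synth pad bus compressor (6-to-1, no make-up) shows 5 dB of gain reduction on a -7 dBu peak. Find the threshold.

-13 dBu

Gain reduction = -7 − (-12) = 5 dB; output overshoot = GR / (R − 1) = 5 / 5 = 1 dB.
Threshold = output − output overshoot = -12 − 1 = -13 dBu.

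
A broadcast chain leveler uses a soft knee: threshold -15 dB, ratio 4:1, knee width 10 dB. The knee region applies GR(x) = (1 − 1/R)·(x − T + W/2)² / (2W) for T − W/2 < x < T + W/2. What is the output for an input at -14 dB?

x − T + W/2 = -14 − (-15) + 5 = 6.
GR = (1 − 1/4) × 6² / 20 = 0.75 × 36 / 20 = 1.35 dB.
Output = -14 − 1.35 = -15.35 dB.

-15.35 dB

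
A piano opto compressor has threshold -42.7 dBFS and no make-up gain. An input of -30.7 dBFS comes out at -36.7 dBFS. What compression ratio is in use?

2:1

Input overshoot = -30.7 − (-42.7) = 12 dB; output overshoot = -36.7 − (-42.7) = 6 dB.
Ratio = 12 / 6 = 2.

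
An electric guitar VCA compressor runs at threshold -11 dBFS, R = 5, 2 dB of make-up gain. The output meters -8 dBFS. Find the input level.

-6 dBFS

Stripping the +2 dB make-up gives -10 dBFS at the gain stage.
That's 1 dB above the -11 dBFS threshold.
Before 5:1 compression the overshoot was 1 × 5 = 5 dB, so input = -11 + 5 = -6 dBFS.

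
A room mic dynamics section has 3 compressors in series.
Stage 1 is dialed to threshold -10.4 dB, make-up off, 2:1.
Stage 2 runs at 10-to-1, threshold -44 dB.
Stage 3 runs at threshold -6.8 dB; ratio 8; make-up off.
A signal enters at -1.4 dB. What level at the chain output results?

-40.19 dB

Stage 1: 9 dB above -10.4 dB, reduced 2:1 to 4.5 dB above → -5.9 dB.
Stage 2: overshoot 38.1 dB → 38.1/10 = 3.81 dB → -40.19 dB.
Stage 3: -40.19 dB ≤ -6.8 dB, so stage 3 doesn't engage; output -40.19 dB.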